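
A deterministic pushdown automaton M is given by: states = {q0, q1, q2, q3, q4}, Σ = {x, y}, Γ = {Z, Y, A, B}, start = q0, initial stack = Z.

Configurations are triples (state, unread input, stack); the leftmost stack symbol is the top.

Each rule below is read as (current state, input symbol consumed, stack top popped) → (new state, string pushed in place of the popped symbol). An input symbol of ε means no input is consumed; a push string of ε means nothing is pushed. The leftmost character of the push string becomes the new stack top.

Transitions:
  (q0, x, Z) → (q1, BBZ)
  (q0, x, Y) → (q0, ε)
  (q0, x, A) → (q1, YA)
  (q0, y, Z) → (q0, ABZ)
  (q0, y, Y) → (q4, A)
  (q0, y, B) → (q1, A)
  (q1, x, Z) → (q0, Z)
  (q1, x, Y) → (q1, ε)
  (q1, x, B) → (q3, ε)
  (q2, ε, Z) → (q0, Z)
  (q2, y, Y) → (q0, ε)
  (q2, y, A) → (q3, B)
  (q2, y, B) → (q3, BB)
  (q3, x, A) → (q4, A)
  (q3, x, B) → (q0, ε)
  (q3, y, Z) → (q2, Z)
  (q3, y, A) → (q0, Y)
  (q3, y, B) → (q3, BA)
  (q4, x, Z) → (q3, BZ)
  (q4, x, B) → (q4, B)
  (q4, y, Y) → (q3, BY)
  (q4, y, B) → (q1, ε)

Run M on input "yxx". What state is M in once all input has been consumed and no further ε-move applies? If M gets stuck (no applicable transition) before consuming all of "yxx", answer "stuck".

(q0, yxx, Z)
  read y, top Z: go to q0, push ABZ → (q0, xx, ABZ)
  read x, top A: go to q1, push YA → (q1, x, YABZ)
  read x, top Y: go to q1, push ε → (q1, ε, ABZ)
All input consumed; M is in state q1.

q1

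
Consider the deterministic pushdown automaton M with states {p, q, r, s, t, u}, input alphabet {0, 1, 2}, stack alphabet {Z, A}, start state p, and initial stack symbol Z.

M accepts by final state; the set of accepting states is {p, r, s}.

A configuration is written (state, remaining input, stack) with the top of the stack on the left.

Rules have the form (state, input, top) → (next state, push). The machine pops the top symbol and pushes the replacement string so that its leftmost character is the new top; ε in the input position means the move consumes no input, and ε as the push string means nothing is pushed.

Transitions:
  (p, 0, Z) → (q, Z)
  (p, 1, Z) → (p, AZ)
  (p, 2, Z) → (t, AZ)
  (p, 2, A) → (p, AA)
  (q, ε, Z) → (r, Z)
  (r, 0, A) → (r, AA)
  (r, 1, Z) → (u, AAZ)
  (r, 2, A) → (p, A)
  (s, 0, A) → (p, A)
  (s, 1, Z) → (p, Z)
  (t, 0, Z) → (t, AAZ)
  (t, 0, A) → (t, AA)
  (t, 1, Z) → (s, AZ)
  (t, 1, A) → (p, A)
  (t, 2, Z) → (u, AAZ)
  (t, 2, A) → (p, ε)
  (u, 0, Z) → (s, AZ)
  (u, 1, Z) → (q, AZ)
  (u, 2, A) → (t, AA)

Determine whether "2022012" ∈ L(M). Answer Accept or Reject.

Reject

(p, 2022012, Z)
  read 2, top Z: go to t, push AZ → (t, 022012, AZ)
  read 0, top A: go to t, push AA → (t, 22012, AAZ)
  read 2, top A: go to p, push ε → (p, 2012, AZ)
  read 2, top A: go to p, push AA → (p, 012, AAZ)
No transition applies at (p, 012, AAZ); input not fully consumed.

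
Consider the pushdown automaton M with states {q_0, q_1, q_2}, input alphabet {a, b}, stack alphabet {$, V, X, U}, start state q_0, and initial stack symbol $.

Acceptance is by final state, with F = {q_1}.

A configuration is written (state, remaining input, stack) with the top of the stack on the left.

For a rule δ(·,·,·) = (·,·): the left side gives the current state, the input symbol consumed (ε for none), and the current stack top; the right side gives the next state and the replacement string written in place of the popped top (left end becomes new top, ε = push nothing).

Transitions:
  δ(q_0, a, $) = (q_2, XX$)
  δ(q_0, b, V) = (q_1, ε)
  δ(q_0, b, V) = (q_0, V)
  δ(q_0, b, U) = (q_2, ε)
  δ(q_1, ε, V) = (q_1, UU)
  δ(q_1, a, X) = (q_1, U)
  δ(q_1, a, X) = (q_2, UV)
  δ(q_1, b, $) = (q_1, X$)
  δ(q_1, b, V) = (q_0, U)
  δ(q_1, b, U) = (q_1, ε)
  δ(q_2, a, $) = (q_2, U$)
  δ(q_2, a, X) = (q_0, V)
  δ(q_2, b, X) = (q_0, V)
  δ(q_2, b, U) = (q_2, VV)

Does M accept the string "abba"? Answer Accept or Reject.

One accepting computation: (q_0, abba, $) ⊢ (q_2, bba, XX$) ⊢ (q_0, ba, VX$) ⊢ (q_1, a, X$) ⊢ (q_1, ε, U$)
All input consumed and state q_1 ∈ F.

Accept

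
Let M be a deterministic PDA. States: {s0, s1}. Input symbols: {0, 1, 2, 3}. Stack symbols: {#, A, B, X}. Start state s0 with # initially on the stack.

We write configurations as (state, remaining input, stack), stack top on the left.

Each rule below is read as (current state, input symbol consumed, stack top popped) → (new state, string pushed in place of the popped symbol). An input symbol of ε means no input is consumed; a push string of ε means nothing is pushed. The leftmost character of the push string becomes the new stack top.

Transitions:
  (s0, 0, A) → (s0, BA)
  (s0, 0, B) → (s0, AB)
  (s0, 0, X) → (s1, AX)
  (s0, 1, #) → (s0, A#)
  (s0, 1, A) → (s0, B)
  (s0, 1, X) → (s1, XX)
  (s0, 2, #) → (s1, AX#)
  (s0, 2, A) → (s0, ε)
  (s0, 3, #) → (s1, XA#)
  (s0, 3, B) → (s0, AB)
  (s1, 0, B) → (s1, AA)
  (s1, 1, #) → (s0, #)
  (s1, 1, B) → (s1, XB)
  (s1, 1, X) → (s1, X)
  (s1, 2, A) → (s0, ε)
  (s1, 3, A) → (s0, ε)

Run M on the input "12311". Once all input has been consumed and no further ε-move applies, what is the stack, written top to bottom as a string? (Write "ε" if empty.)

(s0, 12311, #)
  read 1, top #: go to s0, push A# → (s0, 2311, A#)
  read 2, top A: go to s0, push ε → (s0, 311, #)
  read 3, top #: go to s1, push XA# → (s1, 11, XA#)
  read 1, top X: go to s1, push X → (s1, 1, XA#)
  read 1, top X: go to s1, push X → (s1, ε, XA#)
All input consumed in state s1 with stack XA#.

XA#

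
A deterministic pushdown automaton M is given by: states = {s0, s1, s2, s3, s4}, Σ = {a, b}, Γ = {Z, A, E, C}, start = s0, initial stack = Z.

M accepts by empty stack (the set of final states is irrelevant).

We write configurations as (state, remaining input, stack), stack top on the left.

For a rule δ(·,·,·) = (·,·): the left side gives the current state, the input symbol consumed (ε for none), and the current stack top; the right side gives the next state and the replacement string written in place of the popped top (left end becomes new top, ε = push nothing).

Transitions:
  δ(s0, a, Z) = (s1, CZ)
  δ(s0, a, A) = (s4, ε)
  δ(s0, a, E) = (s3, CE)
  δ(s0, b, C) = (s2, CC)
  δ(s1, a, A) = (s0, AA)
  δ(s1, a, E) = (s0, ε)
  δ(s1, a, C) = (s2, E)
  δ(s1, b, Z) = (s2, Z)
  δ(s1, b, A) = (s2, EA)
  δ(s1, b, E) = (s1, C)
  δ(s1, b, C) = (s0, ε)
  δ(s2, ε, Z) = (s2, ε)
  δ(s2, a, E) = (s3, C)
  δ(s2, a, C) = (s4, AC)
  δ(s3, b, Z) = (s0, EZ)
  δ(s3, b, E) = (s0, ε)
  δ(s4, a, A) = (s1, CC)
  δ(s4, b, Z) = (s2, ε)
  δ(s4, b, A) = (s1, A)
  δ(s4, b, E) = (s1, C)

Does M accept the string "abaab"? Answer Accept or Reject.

(s0, abaab, Z) ⊢ (s1, baab, CZ) ⊢ (s0, aab, Z) ⊢ (s1, ab, CZ) ⊢ (s2, b, EZ)
No transition applies at (s2, b, EZ); input not fully consumed.

Reject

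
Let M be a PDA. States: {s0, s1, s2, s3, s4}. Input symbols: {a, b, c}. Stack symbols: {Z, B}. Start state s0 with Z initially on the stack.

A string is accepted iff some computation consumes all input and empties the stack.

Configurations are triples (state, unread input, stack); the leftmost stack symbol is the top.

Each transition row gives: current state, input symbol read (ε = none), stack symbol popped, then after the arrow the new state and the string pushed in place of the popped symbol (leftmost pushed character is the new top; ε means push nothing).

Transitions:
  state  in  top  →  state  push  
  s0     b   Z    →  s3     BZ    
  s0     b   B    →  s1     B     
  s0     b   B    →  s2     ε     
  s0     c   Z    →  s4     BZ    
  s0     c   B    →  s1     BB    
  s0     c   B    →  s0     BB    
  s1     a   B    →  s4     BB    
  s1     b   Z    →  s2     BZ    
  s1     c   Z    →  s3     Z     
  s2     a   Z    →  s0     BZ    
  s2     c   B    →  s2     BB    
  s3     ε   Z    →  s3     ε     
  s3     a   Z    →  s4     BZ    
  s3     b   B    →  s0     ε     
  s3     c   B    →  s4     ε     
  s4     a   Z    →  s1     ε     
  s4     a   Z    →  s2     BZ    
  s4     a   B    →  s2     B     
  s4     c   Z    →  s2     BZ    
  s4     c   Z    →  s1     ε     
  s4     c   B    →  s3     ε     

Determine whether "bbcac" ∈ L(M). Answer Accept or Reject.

No computation consumes all input and empties the stack.

Reject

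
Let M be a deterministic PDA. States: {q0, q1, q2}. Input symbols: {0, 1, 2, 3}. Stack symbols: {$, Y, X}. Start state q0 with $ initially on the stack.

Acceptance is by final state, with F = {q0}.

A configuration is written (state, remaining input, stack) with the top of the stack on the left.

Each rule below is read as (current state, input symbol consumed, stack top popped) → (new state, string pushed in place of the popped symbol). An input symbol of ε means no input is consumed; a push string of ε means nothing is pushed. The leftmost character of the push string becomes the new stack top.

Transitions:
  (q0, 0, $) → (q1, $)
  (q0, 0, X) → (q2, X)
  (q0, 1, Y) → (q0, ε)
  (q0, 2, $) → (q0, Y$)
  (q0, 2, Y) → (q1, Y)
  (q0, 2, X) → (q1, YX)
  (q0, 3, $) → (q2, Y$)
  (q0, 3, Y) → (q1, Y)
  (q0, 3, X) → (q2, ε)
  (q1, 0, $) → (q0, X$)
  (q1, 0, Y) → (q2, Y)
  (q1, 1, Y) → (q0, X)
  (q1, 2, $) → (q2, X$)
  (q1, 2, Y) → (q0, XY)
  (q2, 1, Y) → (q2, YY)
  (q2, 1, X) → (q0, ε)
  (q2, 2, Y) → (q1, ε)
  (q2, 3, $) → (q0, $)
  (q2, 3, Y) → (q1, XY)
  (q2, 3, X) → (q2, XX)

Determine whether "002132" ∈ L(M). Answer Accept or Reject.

Reject

(q0, 002132, $)
  read 0, top $: go to q1, push $ → (q1, 02132, $)
  read 0, top $: go to q0, push X$ → (q0, 2132, X$)
  read 2, top X: go to q1, push YX → (q1, 132, YX$)
  read 1, top Y: go to q0, push X → (q0, 32, XX$)
  read 3, top X: go to q2, push ε → (q2, 2, X$)
No transition applies at (q2, 2, X$); input not fully consumed.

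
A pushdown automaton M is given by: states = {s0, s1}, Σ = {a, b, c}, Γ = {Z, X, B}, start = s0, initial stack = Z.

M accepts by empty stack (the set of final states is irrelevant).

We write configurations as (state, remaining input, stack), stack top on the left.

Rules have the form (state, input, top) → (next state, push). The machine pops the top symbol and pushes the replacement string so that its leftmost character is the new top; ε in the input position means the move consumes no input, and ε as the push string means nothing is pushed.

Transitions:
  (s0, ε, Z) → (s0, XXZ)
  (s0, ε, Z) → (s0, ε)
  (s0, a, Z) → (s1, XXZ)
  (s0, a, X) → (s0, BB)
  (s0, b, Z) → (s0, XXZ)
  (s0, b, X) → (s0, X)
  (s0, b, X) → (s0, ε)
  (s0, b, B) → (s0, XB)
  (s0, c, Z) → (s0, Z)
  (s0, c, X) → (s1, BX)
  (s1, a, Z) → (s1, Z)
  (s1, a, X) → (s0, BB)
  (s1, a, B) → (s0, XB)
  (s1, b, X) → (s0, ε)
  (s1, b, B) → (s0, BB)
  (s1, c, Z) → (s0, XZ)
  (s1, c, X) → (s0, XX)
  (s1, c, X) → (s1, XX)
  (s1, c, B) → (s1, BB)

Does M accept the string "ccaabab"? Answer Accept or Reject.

Reject

No computation consumes all input and empties the stack.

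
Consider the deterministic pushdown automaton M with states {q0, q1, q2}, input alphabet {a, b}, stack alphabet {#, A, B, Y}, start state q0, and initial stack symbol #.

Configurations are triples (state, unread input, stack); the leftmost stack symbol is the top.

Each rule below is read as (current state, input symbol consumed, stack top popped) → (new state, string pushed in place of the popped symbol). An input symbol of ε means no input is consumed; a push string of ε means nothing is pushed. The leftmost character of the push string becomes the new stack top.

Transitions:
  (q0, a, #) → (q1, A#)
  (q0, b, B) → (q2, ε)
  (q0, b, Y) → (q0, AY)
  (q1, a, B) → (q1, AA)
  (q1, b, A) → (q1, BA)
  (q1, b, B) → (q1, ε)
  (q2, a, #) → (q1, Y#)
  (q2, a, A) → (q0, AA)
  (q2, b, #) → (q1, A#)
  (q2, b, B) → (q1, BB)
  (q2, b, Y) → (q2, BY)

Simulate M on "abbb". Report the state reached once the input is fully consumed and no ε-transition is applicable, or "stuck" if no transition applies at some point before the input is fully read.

(q0, abbb, #)
  read a, top #: go to q1, push A# → (q1, bbb, A#)
  read b, top A: go to q1, push BA → (q1, bb, BA#)
  read b, top B: go to q1, push ε → (q1, b, A#)
  read b, top A: go to q1, push BA → (q1, ε, BA#)
All input consumed; M is in state q1.

q1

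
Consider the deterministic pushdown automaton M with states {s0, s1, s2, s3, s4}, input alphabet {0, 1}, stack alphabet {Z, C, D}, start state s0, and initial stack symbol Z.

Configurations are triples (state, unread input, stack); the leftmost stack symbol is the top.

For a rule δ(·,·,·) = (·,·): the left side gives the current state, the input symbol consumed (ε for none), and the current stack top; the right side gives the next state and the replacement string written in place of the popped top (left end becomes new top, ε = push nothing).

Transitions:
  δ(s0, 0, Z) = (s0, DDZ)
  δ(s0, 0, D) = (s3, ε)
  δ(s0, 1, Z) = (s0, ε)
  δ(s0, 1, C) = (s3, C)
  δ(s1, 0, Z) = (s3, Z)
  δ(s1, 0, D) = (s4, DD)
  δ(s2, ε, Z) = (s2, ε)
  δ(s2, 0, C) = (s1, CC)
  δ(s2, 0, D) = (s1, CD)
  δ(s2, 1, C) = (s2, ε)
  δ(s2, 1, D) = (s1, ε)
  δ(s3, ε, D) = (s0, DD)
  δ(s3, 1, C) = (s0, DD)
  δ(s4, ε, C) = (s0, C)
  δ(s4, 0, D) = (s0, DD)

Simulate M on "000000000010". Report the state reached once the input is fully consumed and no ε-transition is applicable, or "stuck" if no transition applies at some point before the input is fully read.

stuck

(s0, 000000000010, Z)
  read 0, top Z: go to s0, push DDZ → (s0, 00000000010, DDZ)
  read 0, top D: go to s3, push ε → (s3, 0000000010, DZ)
  ε-move, top D: go to s0, push DD → (s0, 0000000010, DDZ)
  read 0, top D: go to s3, push ε → (s3, 000000010, DZ)
  ε-move, top D: go to s0, push DD → (s0, 000000010, DDZ)
  read 0, top D: go to s3, push ε → (s3, 00000010, DZ)
  ε-move, top D: go to s0, push DD → (s0, 00000010, DDZ)
  read 0, top D: go to s3, push ε → (s3, 0000010, DZ)
  ε-move, top D: go to s0, push DD → (s0, 0000010, DDZ)
  read 0, top D: go to s3, push ε → (s3, 000010, DZ)
  ε-move, top D: go to s0, push DD → (s0, 000010, DDZ)
  read 0, top D: go to s3, push ε → (s3, 00010, DZ)
  ε-move, top D: go to s0, push DD → (s0, 00010, DDZ)
  read 0, top D: go to s3, push ε → (s3, 0010, DZ)
  ε-move, top D: go to s0, push DD → (s0, 0010, DDZ)
  read 0, top D: go to s3, push ε → (s3, 010, DZ)
  ε-move, top D: go to s0, push DD → (s0, 010, DDZ)
  read 0, top D: go to s3, push ε → (s3, 10, DZ)
  ε-move, top D: go to s0, push DD → (s0, 10, DDZ)
No transition for (s0, 1, top D); M blocks with input 10 remaining.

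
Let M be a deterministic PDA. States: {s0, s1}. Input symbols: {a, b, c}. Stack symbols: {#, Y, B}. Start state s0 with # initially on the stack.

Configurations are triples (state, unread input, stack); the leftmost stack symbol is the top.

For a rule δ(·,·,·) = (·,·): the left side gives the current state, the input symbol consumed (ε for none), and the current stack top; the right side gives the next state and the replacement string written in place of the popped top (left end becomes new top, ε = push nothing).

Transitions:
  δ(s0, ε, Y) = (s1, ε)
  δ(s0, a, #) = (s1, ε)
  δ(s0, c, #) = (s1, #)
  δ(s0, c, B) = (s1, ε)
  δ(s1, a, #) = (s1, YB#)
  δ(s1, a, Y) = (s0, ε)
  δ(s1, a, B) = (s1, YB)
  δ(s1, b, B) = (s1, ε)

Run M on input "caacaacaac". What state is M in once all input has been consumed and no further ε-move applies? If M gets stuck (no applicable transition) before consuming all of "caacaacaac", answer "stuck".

(s0, caacaacaac, #)
  read c, top #: go to s1, push # → (s1, aacaacaac, #)
  read a, top #: go to s1, push YB# → (s1, acaacaac, YB#)
  read a, top Y: go to s0, push ε → (s0, caacaac, B#)
  read c, top B: go to s1, push ε → (s1, aacaac, #)
  read a, top #: go to s1, push YB# → (s1, acaac, YB#)
  read a, top Y: go to s0, push ε → (s0, caac, B#)
  read c, top B: go to s1, push ε → (s1, aac, #)
  read a, top #: go to s1, push YB# → (s1, ac, YB#)
  read a, top Y: go to s0, push ε → (s0, c, B#)
  read c, top B: go to s1, push ε → (s1, ε, #)
All input consumed; M is in state s1.

s1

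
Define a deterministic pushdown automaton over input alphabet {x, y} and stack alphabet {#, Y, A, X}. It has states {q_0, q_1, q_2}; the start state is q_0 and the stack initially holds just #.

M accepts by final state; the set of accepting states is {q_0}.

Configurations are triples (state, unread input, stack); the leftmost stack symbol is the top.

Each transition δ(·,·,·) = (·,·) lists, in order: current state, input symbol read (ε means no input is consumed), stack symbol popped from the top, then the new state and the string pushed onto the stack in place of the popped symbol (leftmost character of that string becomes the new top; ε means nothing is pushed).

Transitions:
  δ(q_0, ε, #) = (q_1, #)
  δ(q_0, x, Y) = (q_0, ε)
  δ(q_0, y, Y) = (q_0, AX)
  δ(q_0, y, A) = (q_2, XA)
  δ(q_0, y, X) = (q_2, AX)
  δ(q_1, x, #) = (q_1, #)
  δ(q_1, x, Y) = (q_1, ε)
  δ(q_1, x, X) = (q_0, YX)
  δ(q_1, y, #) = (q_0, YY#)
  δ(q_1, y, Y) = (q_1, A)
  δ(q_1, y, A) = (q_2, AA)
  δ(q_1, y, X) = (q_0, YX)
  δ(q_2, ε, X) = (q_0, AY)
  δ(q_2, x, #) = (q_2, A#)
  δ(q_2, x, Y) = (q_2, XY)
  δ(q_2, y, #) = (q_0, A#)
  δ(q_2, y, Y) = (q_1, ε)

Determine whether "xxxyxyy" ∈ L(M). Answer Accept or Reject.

(q_0, xxxyxyy, #) ⊢ (q_1, xxxyxyy, #) ⊢ (q_1, xxyxyy, #) ⊢ (q_1, xyxyy, #) ⊢ (q_1, yxyy, #) ⊢ (q_0, xyy, YY#) ⊢ (q_0, yy, Y#) ⊢ (q_0, y, AX#) ⊢ (q_2, ε, XAX#) ⊢ (q_0, ε, AYAX#)
All input consumed; state q_0 ∈ F.

Accept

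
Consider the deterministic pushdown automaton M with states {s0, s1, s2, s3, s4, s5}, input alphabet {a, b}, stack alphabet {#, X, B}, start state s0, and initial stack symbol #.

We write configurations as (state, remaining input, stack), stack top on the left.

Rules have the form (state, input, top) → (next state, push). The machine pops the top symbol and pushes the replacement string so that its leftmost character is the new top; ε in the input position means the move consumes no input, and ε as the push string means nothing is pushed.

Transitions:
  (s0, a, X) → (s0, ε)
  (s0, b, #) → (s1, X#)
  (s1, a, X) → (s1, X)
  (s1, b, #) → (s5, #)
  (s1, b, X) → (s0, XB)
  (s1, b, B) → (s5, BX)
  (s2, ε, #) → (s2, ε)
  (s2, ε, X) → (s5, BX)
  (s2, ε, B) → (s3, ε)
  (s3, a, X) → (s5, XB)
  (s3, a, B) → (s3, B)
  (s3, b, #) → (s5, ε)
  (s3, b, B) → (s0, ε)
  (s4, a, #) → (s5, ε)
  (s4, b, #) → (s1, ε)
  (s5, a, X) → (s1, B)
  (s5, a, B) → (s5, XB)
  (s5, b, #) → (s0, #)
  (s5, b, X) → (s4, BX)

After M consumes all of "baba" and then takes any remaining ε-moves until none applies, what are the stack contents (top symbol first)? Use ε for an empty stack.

B#

(s0, baba, #) ⊢ (s1, aba, X#) ⊢ (s1, ba, X#) ⊢ (s0, a, XB#) ⊢ (s0, ε, B#)
All input consumed in state s0 with stack B#.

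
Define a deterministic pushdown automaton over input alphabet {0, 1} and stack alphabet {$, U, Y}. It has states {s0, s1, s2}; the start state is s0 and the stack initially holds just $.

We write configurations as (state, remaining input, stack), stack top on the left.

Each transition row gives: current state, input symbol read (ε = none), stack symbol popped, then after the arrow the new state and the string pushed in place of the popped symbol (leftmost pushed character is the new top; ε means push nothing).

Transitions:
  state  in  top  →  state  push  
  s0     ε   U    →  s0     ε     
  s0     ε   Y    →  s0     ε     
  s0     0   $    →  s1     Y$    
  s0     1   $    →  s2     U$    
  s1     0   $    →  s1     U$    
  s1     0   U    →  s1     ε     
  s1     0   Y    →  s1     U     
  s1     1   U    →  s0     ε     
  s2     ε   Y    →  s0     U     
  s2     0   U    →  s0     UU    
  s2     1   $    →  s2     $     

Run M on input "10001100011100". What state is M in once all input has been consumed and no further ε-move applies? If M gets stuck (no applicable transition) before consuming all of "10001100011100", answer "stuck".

(s0, 10001100011100, $) ⊢ (s2, 0001100011100, U$) ⊢ (s0, 001100011100, UU$) ⊢ (s0, 001100011100, U$) ⊢ (s0, 001100011100, $) ⊢ (s1, 01100011100, Y$) ⊢ (s1, 1100011100, U$) ⊢ (s0, 100011100, $) ⊢ (s2, 00011100, U$) ⊢ (s0, 0011100, UU$) ⊢ (s0, 0011100, U$) ⊢ (s0, 0011100, $) ⊢ (s1, 011100, Y$) ⊢ (s1, 11100, U$) ⊢ (s0, 1100, $) ⊢ (s2, 100, U$)
No transition for (s2, 1, top U); M blocks with input 100 remaining.

stuck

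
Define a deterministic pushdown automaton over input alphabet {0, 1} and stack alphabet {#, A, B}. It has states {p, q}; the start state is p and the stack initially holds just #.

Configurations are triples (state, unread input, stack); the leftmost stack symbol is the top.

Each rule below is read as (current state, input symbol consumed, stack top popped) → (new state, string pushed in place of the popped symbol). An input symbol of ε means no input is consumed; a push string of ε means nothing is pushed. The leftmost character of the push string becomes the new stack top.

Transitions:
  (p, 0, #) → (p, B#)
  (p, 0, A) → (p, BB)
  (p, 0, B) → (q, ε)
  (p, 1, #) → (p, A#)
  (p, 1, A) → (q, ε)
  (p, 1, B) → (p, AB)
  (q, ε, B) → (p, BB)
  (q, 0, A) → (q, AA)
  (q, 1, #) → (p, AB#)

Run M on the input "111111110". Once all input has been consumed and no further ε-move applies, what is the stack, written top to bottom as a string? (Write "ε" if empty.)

BBBB#

(p, 111111110, #)
  read 1, top #: go to p, push A# → (p, 11111110, A#)
  read 1, top A: go to q, push ε → (q, 1111110, #)
  read 1, top #: go to p, push AB# → (p, 111110, AB#)
  read 1, top A: go to q, push ε → (q, 11110, B#)
  ε-move, top B: go to p, push BB → (p, 11110, BB#)
  read 1, top B: go to p, push AB → (p, 1110, ABB#)
  read 1, top A: go to q, push ε → (q, 110, BB#)
  ε-move, top B: go to p, push BB → (p, 110, BBB#)
  read 1, top B: go to p, push AB → (p, 10, ABBB#)
  read 1, top A: go to q, push ε → (q, 0, BBB#)
  ε-move, top B: go to p, push BB → (p, 0, BBBB#)
  read 0, top B: go to q, push ε → (q, ε, BBB#)
  ε-move, top B: go to p, push BB → (p, ε, BBBB#)
All input consumed in state p with stack BBBB#.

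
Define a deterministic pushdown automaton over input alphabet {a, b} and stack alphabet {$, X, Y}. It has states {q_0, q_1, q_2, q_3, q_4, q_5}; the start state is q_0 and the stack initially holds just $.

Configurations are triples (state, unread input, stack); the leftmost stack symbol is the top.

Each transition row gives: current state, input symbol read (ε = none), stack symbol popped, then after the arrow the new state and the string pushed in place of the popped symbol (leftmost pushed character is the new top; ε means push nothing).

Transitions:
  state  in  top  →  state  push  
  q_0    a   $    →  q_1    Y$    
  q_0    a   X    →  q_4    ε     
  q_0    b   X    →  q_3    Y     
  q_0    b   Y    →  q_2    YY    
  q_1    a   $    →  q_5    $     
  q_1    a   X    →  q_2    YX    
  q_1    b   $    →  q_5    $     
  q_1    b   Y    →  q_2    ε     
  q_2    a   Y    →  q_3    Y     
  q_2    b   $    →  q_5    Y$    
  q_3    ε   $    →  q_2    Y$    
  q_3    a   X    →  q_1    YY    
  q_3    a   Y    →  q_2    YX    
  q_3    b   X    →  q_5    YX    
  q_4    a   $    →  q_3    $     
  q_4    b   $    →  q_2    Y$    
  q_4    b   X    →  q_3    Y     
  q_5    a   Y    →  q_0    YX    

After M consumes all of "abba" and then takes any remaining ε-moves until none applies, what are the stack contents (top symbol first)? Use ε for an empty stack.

YX$

(q_0, abba, $)
  read a, top $: go to q_1, push Y$ → (q_1, bba, Y$)
  read b, top Y: go to q_2, push ε → (q_2, ba, $)
  read b, top $: go to q_5, push Y$ → (q_5, a, Y$)
  read a, top Y: go to q_0, push YX → (q_0, ε, YX$)
All input consumed in state q_0 with stack YX$.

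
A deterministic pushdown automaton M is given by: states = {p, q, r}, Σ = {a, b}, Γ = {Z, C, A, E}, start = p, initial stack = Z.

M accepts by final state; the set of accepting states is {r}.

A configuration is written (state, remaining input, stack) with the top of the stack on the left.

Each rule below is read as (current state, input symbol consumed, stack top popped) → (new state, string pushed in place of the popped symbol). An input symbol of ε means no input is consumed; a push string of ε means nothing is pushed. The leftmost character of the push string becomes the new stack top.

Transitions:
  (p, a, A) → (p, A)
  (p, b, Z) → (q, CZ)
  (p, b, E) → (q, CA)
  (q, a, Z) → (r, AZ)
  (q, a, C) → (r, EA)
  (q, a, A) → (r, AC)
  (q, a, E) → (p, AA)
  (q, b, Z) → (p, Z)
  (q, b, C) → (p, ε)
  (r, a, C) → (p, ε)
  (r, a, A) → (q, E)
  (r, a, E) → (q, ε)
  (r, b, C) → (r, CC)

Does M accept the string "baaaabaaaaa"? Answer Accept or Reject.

(p, baaaabaaaaa, Z) ⊢ (q, aaaabaaaaa, CZ) ⊢ (r, aaabaaaaa, EAZ) ⊢ (q, aabaaaaa, AZ) ⊢ (r, abaaaaa, ACZ) ⊢ (q, baaaaa, ECZ)
No transition applies at (q, baaaaa, ECZ); input not fully consumed.

Reject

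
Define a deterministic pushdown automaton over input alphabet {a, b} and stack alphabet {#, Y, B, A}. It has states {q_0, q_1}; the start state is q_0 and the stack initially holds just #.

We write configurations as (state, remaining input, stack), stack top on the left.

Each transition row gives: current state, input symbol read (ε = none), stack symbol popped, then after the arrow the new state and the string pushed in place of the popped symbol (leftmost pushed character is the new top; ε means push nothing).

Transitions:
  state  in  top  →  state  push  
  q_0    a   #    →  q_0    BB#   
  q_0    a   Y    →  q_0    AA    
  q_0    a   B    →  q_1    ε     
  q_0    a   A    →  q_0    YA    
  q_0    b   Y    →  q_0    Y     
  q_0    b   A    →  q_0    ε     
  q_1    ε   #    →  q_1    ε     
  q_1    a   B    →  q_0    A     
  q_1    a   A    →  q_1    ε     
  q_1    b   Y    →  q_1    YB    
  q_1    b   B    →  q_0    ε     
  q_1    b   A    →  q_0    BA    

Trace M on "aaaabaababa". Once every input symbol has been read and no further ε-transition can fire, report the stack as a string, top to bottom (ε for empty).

(q_0, aaaabaababa, #)
  read a, top #: go to q_0, push BB# → (q_0, aaabaababa, BB#)
  read a, top B: go to q_1, push ε → (q_1, aabaababa, B#)
  read a, top B: go to q_0, push A → (q_0, abaababa, A#)
  read a, top A: go to q_0, push YA → (q_0, baababa, YA#)
  read b, top Y: go to q_0, push Y → (q_0, aababa, YA#)
  read a, top Y: go to q_0, push AA → (q_0, ababa, AAA#)
  read a, top A: go to q_0, push YA → (q_0, baba, YAAA#)
  read b, top Y: go to q_0, push Y → (q_0, aba, YAAA#)
  read a, top Y: go to q_0, push AA → (q_0, ba, AAAAA#)
  read b, top A: go to q_0, push ε → (q_0, a, AAAA#)
  read a, top A: go to q_0, push YA → (q_0, ε, YAAAA#)
All input consumed in state q_0 with stack YAAAA#.

YAAAA#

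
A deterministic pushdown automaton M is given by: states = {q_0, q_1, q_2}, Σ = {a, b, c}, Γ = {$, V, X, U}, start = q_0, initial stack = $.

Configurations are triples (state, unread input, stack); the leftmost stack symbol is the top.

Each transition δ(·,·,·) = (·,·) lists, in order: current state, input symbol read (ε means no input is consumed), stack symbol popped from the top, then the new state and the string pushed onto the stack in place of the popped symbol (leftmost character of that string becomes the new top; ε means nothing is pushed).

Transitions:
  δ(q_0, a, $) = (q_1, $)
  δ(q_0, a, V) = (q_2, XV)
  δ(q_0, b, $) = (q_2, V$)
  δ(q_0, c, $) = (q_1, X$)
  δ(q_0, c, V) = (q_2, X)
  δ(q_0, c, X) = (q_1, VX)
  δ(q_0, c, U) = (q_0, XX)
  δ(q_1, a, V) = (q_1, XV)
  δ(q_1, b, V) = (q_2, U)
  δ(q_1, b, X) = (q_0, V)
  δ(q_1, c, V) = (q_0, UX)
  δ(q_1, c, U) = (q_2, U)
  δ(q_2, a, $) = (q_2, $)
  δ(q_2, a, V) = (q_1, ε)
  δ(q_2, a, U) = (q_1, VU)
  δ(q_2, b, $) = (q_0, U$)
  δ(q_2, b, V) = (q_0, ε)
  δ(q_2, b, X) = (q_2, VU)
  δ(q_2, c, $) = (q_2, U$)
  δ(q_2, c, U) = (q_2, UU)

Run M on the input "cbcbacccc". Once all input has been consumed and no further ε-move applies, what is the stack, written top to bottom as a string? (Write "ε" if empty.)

(q_0, cbcbacccc, $)
  read c, top $: go to q_1, push X$ → (q_1, bcbacccc, X$)
  read b, top X: go to q_0, push V → (q_0, cbacccc, V$)
  read c, top V: go to q_2, push X → (q_2, bacccc, X$)
  read b, top X: go to q_2, push VU → (q_2, acccc, VU$)
  read a, top V: go to q_1, push ε → (q_1, cccc, U$)
  read c, top U: go to q_2, push U → (q_2, ccc, U$)
  read c, top U: go to q_2, push UU → (q_2, cc, UU$)
  read c, top U: go to q_2, push UU → (q_2, c, UUU$)
  read c, top U: go to q_2, push UU → (q_2, ε, UUUU$)
All input consumed in state q_2 with stack UUUU$.

UUUU$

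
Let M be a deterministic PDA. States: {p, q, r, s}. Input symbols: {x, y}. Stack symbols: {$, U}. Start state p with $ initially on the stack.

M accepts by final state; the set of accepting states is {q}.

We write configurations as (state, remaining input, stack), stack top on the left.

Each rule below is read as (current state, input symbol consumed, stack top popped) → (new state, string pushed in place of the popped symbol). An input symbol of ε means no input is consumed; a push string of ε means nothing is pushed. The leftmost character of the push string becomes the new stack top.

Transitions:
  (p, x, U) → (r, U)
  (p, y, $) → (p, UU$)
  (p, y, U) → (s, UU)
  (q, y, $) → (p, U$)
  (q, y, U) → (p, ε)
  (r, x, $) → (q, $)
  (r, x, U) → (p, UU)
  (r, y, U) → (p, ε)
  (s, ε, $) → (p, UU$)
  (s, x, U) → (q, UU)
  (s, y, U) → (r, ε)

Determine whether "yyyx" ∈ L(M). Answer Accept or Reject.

Reject

(p, yyyx, $) ⊢ (p, yyx, UU$) ⊢ (s, yx, UUU$) ⊢ (r, x, UU$) ⊢ (p, ε, UUU$)
All input consumed; state p ∉ F and no further ε-move applies.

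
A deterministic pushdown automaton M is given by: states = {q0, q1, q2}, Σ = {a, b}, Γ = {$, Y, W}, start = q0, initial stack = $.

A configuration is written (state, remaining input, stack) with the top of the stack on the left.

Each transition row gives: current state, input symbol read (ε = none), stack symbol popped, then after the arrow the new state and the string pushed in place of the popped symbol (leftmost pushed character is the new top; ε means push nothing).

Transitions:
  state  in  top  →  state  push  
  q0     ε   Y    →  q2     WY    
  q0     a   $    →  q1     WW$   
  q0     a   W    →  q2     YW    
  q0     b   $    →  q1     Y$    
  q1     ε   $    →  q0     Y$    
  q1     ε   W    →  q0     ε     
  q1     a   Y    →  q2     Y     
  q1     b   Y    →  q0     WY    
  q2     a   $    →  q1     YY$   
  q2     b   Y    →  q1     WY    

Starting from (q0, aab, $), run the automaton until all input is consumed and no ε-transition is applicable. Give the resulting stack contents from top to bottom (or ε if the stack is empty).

(q0, aab, $) ⊢ (q1, ab, WW$) ⊢ (q0, ab, W$) ⊢ (q2, b, YW$) ⊢ (q1, ε, WYW$) ⊢ (q0, ε, YW$) ⊢ (q2, ε, WYW$)
All input consumed in state q2 with stack WYW$.

WYW$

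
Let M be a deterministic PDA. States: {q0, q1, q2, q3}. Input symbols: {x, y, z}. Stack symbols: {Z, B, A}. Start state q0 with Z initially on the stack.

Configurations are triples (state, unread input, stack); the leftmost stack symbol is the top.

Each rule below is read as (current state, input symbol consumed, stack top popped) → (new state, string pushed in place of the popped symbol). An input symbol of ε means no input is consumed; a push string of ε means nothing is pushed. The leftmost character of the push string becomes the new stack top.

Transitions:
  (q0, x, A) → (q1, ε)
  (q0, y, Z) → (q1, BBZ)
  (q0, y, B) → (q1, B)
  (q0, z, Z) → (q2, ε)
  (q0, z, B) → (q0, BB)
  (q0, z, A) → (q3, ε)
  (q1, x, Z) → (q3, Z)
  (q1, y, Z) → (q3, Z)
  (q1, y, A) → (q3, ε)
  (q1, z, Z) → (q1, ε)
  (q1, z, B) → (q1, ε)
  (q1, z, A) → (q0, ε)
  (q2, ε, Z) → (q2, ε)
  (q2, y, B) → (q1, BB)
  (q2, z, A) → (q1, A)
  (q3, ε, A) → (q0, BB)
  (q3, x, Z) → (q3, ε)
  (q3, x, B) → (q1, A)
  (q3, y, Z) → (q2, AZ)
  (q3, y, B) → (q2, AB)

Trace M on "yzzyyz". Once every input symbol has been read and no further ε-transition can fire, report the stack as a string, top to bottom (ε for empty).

(q0, yzzyyz, Z)
  read y, top Z: go to q1, push BBZ → (q1, zzyyz, BBZ)
  read z, top B: go to q1, push ε → (q1, zyyz, BZ)
  read z, top B: go to q1, push ε → (q1, yyz, Z)
  read y, top Z: go to q3, push Z → (q3, yz, Z)
  read y, top Z: go to q2, push AZ → (q2, z, AZ)
  read z, top A: go to q1, push A → (q1, ε, AZ)
All input consumed in state q1 with stack AZ.

AZ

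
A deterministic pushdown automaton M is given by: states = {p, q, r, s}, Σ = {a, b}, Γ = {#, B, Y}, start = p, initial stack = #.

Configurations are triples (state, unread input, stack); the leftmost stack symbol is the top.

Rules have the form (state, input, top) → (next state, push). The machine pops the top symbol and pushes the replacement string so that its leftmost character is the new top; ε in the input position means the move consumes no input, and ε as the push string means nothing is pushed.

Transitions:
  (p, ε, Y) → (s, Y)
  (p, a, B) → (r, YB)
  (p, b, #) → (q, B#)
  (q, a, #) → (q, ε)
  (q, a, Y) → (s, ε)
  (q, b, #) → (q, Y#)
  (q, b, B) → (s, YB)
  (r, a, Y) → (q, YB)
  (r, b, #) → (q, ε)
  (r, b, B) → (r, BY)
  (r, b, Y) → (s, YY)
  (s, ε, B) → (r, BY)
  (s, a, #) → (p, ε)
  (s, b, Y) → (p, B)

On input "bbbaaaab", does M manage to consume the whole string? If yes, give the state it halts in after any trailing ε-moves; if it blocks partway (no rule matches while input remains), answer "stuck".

(p, bbbaaaab, #)
  read b, top #: go to q, push B# → (q, bbaaaab, B#)
  read b, top B: go to s, push YB → (s, baaaab, YB#)
  read b, top Y: go to p, push B → (p, aaaab, BB#)
  read a, top B: go to r, push YB → (r, aaab, YBB#)
  read a, top Y: go to q, push YB → (q, aab, YBBB#)
  read a, top Y: go to s, push ε → (s, ab, BBB#)
  ε-move, top B: go to r, push BY → (r, ab, BYBB#)
No transition for (r, a, top B); M blocks with input ab remaining.

stuck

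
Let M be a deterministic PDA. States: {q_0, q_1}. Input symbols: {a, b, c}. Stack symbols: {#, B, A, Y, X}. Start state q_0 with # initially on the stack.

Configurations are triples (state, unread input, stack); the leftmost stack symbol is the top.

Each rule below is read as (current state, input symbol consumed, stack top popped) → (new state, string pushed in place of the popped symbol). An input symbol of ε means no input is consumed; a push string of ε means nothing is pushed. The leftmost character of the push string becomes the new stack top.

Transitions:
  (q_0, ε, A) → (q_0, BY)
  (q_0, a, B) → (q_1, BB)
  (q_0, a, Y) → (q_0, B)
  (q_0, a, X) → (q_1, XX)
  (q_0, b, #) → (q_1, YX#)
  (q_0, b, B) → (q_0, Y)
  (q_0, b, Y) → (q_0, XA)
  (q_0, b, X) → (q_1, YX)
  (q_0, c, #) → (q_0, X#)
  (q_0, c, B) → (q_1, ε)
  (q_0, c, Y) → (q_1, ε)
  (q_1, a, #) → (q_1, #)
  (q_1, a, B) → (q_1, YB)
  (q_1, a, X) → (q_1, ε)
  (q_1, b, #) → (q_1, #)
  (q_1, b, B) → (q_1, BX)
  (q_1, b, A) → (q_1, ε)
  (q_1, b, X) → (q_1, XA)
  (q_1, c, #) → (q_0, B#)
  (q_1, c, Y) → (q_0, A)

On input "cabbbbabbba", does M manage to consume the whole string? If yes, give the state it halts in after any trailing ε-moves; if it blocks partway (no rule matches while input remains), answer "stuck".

(q_0, cabbbbabbba, #)
  read c, top #: go to q_0, push X# → (q_0, abbbbabbba, X#)
  read a, top X: go to q_1, push XX → (q_1, bbbbabbba, XX#)
  read b, top X: go to q_1, push XA → (q_1, bbbabbba, XAX#)
  read b, top X: go to q_1, push XA → (q_1, bbabbba, XAAX#)
  read b, top X: go to q_1, push XA → (q_1, babbba, XAAAX#)
  read b, top X: go to q_1, push XA → (q_1, abbba, XAAAAX#)
  read a, top X: go to q_1, push ε → (q_1, bbba, AAAAX#)
  read b, top A: go to q_1, push ε → (q_1, bba, AAAX#)
  read b, top A: go to q_1, push ε → (q_1, ba, AAX#)
  read b, top A: go to q_1, push ε → (q_1, a, AX#)
No transition for (q_1, a, top A); M blocks with input a remaining.

stuck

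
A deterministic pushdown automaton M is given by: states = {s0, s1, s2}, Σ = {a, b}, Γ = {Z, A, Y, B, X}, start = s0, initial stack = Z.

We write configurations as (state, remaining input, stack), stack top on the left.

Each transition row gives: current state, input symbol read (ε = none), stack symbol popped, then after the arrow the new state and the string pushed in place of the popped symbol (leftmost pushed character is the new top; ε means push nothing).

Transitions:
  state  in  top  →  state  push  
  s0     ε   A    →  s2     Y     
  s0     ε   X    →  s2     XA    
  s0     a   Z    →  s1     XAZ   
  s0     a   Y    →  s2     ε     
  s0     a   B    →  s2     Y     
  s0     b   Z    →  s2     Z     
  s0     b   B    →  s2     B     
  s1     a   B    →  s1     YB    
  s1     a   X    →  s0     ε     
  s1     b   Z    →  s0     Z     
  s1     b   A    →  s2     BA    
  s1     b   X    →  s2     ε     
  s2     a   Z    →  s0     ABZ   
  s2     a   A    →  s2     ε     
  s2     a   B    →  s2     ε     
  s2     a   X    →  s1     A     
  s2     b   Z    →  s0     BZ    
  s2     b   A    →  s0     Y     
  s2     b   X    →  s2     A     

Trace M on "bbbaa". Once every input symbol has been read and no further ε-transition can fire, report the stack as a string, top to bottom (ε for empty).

YBZ

(s0, bbbaa, Z) ⊢ (s2, bbaa, Z) ⊢ (s0, baa, BZ) ⊢ (s2, aa, BZ) ⊢ (s2, a, Z) ⊢ (s0, ε, ABZ) ⊢ (s2, ε, YBZ)
All input consumed in state s2 with stack YBZ.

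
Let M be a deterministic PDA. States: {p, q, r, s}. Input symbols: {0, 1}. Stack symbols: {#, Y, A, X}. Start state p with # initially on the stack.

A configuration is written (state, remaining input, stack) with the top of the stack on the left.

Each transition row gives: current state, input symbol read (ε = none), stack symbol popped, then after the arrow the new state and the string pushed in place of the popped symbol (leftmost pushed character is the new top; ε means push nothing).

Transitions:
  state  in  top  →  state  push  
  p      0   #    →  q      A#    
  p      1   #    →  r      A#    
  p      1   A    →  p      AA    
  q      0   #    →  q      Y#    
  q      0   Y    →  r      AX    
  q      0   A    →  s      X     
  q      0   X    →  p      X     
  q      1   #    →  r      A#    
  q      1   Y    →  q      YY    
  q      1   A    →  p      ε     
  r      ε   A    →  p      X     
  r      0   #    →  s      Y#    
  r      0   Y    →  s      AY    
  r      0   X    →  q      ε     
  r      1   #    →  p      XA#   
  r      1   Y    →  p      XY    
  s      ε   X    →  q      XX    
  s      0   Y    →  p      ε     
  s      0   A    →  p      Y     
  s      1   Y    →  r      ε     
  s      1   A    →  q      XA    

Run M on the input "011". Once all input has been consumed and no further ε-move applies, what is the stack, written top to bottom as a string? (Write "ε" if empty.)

(p, 011, #)
  read 0, top #: go to q, push A# → (q, 11, A#)
  read 1, top A: go to p, push ε → (p, 1, #)
  read 1, top #: go to r, push A# → (r, ε, A#)
  ε-move, top A: go to p, push X → (p, ε, X#)
All input consumed in state p with stack X#.

X#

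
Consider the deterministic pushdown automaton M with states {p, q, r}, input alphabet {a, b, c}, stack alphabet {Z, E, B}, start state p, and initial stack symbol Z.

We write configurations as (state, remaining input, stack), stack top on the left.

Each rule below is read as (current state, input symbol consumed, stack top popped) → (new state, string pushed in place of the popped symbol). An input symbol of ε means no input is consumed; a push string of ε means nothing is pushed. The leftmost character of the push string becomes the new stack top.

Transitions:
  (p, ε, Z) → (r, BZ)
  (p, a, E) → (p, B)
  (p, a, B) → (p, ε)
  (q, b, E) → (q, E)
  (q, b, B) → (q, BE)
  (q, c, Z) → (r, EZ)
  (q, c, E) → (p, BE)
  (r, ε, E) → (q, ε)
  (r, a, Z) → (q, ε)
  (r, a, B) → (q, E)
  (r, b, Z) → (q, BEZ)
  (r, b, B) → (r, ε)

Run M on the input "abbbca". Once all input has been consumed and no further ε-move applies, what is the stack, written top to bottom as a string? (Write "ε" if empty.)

EZ

(p, abbbca, Z)
  ε-move, top Z: go to r, push BZ → (r, abbbca, BZ)
  read a, top B: go to q, push E → (q, bbbca, EZ)
  read b, top E: go to q, push E → (q, bbca, EZ)
  read b, top E: go to q, push E → (q, bca, EZ)
  read b, top E: go to q, push E → (q, ca, EZ)
  read c, top E: go to p, push BE → (p, a, BEZ)
  read a, top B: go to p, push ε → (p, ε, EZ)
All input consumed in state p with stack EZ.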